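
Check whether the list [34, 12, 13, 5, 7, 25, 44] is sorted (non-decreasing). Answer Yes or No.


Check consecutive pairs:
  34 <= 12? False
  12 <= 13? True
  13 <= 5? False
  5 <= 7? True
  7 <= 25? True
  25 <= 44? True
2 consecutive pair(s) are out of order, so the list is not sorted.
Final answer: No


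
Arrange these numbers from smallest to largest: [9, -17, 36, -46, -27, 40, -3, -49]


Original list: [9, -17, 36, -46, -27, 40, -3, -49]
Repeatedly take the smallest remaining element:
  Remaining [9, -17, 36, -46, -27, 40, -3, -49] -> smallest is -49
  Remaining [9, -17, 36, -46, -27, 40, -3] -> smallest is -46
  Remaining [9, -17, 36, -27, 40, -3] -> smallest is -27
  Remaining [9, -17, 36, 40, -3] -> smallest is -17
  Remaining [9, 36, 40, -3] -> smallest is -3
  Remaining [9, 36, 40] -> smallest is 9
  Remaining [36, 40] -> smallest is 36
  Remaining [40] -> smallest is 40
Collecting the picks in order gives the sorted list.
Final answer: [-49, -46, -27, -17, -3, 9, 36, 40]


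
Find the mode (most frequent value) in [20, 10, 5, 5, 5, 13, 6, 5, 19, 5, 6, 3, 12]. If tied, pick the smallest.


Count the frequency of each value:
  3 appears 1 time(s)
  5 appears 5 time(s)
  6 appears 2 time(s)
  10 appears 1 time(s)
  12 appears 1 time(s)
  13 appears 1 time(s)
  19 appears 1 time(s)
  20 appears 1 time(s)
Maximum frequency is 5.
Only 5 reaches that frequency, so it is the mode.
Final answer: 5


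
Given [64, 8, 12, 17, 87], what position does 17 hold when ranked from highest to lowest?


Sort descending: [87, 64, 17, 12, 8]
Find 17 in the sorted list.
17 is at position 3.
Final answer: 3


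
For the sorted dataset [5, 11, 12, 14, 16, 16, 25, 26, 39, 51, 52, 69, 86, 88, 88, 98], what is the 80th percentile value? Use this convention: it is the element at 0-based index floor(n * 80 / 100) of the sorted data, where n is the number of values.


The dataset has n = 16 elements.
Index = floor(16 * 80 / 100) = floor(1280 / 100) = floor(12.8) = 12
Counting from index 0 in the sorted data, the element at index 12 is 86.
Final answer: 86


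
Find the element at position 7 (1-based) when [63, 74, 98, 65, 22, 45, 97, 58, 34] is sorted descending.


Sort descending: [98, 97, 74, 65, 63, 58, 45, 34, 22]
The 7th element (1-indexed) is at index 6.
Value = 45
Final answer: 45


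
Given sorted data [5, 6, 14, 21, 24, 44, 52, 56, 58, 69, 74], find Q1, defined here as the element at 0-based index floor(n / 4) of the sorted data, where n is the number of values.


The list has n = 11 elements.
Q1 index = floor(11 / 4) = floor(2.75) = 2
Counting from index 0 in the sorted data, the element at index 2 is 14.
Final answer: 14


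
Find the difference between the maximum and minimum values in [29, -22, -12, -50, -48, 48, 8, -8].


Maximum value: 48
Minimum value: -50
Range = 48 - (-50) = 98
Final answer: 98


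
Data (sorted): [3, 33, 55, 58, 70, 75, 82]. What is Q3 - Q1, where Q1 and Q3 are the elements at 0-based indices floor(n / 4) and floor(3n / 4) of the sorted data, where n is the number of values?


The data has n = 7 elements.
Q1 index = floor(7 / 4) = floor(1.75) = 1; Q3 index = floor(3 * 7 / 4) = floor(5.25) = 5
Q1 = element at index 1 = 33
Q3 = element at index 5 = 75
IQR = 75 - 33 = 42
Final answer: 42


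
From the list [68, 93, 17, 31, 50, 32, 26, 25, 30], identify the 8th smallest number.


Sort ascending: [17, 25, 26, 30, 31, 32, 50, 68, 93]
The 8th element (1-indexed) is at index 7.
Value = 68
Final answer: 68


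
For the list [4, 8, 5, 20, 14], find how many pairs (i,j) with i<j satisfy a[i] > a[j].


For each element, count the later elements that are smaller than it:
  4 (index 0): smaller elements after it = [] -> 0
  8 (index 1): smaller elements after it = [5] -> 1
  5 (index 2): smaller elements after it = [] -> 0
  20 (index 3): smaller elements after it = [14] -> 1
Total inversions = 0 + 1 + 0 + 1 = 2
Final answer: 2


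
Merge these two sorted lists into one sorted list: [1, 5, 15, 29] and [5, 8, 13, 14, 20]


List A: [1, 5, 15, 29]
List B: [5, 8, 13, 14, 20]
Repeatedly compare the front elements and take the smaller:
  1 vs 5 -> take 1
  5 vs 5 -> take 5
  15 vs 5 -> take 5
  15 vs 8 -> take 8
  15 vs 13 -> take 13
  15 vs 14 -> take 14
  15 vs 20 -> take 15
  29 vs 20 -> take 20
  B is exhausted; append the rest of A: [29]
Final answer: [1, 5, 5, 8, 13, 14, 15, 20, 29]


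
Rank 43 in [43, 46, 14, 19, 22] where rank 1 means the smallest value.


Sort ascending: [14, 19, 22, 43, 46]
Find 43 in the sorted list.
43 is at position 4 (1-indexed).
Final answer: 4


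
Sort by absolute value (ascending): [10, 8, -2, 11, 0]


Compute absolute values:
  |10| = 10
  |8| = 8
  |-2| = 2
  |11| = 11
  |0| = 0
Absolute values in increasing order: 0 < 2 < 8 < 10 < 11
Listing the original numbers in that order gives the answer.
Final answer: [0, -2, 8, 10, 11]


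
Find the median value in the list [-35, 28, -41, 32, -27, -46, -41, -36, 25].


First, sort the list: [-46, -41, -41, -36, -35, -27, 25, 28, 32]
The list has 9 elements (odd count).
The middle index is 4 (0-based), and the element there is -35.
Final answer: -35


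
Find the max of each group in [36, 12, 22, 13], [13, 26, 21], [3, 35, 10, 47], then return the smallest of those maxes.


Find max of each group:
  Group 1: [36, 12, 22, 13] -> max = 36
  Group 2: [13, 26, 21] -> max = 26
  Group 3: [3, 35, 10, 47] -> max = 47
Maxes: [36, 26, 47]
Minimum of maxes = 26
Final answer: 26


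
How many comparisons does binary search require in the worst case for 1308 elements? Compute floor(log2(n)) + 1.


Binary search halves the search space each step.
Maximum comparisons = floor(log2(1308)) + 1
log2(1308) = 10.3531
floor(log2(1308)) = 10, so 10 + 1 = 11
Final answer: 11


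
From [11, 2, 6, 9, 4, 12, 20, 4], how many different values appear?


List all unique values:
Distinct values: [2, 4, 6, 9, 11, 12, 20]
Count = 7
Final answer: 7


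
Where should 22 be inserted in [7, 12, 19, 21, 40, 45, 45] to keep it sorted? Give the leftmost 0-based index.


List is sorted: [7, 12, 19, 21, 40, 45, 45]
We need the leftmost position where 22 can be inserted, i.e. the first index whose element is >= 22 (or the end of the list if none is).
Binary search with low=0, high=7 (0-based indices):
  low=0, high=7, mid=3: a[3]=21 < 22, so low = 4
  low=4, high=7, mid=5: a[5]=45 >= 22, so high = 5
  low=4, high=5, mid=4: a[4]=40 >= 22, so high = 4
Now low = high = 4, so the insertion index is 4.
Final answer: 4


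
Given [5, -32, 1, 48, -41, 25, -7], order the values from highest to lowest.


Original list: [5, -32, 1, 48, -41, 25, -7]
Repeatedly take the largest remaining element:
  Remaining [5, -32, 1, 48, -41, 25, -7] -> largest is 48
  Remaining [5, -32, 1, -41, 25, -7] -> largest is 25
  Remaining [5, -32, 1, -41, -7] -> largest is 5
  Remaining [-32, 1, -41, -7] -> largest is 1
  Remaining [-32, -41, -7] -> largest is -7
  Remaining [-32, -41] -> largest is -32
  Remaining [-41] -> largest is -41
Collecting the picks in order gives the descending list.
Final answer: [48, 25, 5, 1, -7, -32, -41]


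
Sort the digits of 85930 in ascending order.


The number 85930 has digits: 8, 5, 9, 3, 0
Sorted: 0, 3, 5, 8, 9
Joining the sorted digits gives the result.
Final answer: 03589


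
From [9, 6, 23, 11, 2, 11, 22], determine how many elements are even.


Check each element:
  9 is odd
  6 is even
  23 is odd
  11 is odd
  2 is even
  11 is odd
  22 is even
Evens: [6, 2, 22]
Count of evens = 3
Final answer: 3


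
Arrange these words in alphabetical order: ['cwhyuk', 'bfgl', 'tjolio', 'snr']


Compare strings character by character (the first differing letter decides):
  'bfgl' < 'cwhyuk' since 'b' < 'c' at position 1
  'cwhyuk' < 'snr' since 'c' < 's' at position 1
  'snr' < 'tjolio' since 's' < 't' at position 1
Chaining these comparisons gives the alphabetical order.
Final answer: ['bfgl', 'cwhyuk', 'snr', 'tjolio']


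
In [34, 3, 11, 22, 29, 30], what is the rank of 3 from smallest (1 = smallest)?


Sort ascending: [3, 11, 22, 29, 30, 34]
Find 3 in the sorted list.
3 is at position 1 (1-indexed).
Final answer: 1


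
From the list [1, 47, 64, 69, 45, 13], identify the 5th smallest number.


Sort ascending: [1, 13, 45, 47, 64, 69]
The 5th element (1-indexed) is at index 4.
Value = 64
Final answer: 64


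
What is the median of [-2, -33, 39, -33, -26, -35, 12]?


First, sort the list: [-35, -33, -33, -26, -2, 12, 39]
The list has 7 elements (odd count).
The middle index is 3 (0-based), and the element there is -26.
Final answer: -26


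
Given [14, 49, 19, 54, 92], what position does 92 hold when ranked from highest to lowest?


Sort descending: [92, 54, 49, 19, 14]
Find 92 in the sorted list.
92 is at position 1.
Final answer: 1


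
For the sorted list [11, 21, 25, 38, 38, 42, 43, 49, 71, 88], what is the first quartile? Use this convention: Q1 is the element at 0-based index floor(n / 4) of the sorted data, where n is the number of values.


The list has n = 10 elements.
Q1 index = floor(10 / 4) = floor(2.5) = 2
Counting from index 0 in the sorted data, the element at index 2 is 25.
Final answer: 25


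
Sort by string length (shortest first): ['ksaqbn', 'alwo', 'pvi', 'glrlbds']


Compute lengths:
  'ksaqbn' has length 6
  'alwo' has length 4
  'pvi' has length 3
  'glrlbds' has length 7
Lengths in increasing order: 3 < 4 < 6 < 7
Listing the words in that order gives the answer.
Final answer: ['pvi', 'alwo', 'ksaqbn', 'glrlbds']


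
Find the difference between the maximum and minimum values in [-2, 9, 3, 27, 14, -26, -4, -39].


Maximum value: 27
Minimum value: -39
Range = 27 - (-39) = 66
Final answer: 66


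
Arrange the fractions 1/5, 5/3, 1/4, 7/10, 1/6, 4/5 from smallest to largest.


Convert to decimal for comparison:
  1/5 = 0.2
  5/3 = 1.6667
  1/4 = 0.25
  7/10 = 0.7
  1/6 = 0.1667
  4/5 = 0.8
Decimals in increasing order: 0.1667 < 0.2 < 0.25 < 0.7 < 0.8 < 1.6667
Writing each back as its fraction gives the sorted order.
Final answer: 1/6, 1/5, 1/4, 7/10, 4/5, 5/3


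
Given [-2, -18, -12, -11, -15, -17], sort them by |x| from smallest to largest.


Compute absolute values:
  |-2| = 2
  |-18| = 18
  |-12| = 12
  |-11| = 11
  |-15| = 15
  |-17| = 17
Absolute values in increasing order: 2 < 11 < 12 < 15 < 17 < 18
Listing the original numbers in that order gives the answer.
Final answer: [-2, -11, -12, -15, -17, -18]


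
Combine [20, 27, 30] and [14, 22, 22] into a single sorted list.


List A: [20, 27, 30]
List B: [14, 22, 22]
Repeatedly compare the front elements and take the smaller:
  20 vs 14 -> take 14
  20 vs 22 -> take 20
  27 vs 22 -> take 22
  27 vs 22 -> take 22
  B is exhausted; append the rest of A: [27, 30]
Final answer: [14, 20, 22, 22, 27, 30]


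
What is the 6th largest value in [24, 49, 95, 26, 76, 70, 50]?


Sort descending: [95, 76, 70, 50, 49, 26, 24]
The 6th element (1-indexed) is at index 5.
Value = 26
Final answer: 26


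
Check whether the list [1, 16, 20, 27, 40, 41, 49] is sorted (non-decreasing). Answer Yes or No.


Check consecutive pairs:
  1 <= 16? True
  16 <= 20? True
  20 <= 27? True
  27 <= 40? True
  40 <= 41? True
  41 <= 49? True
Every consecutive pair is in order, so the list is non-decreasing.
Final answer: Yes


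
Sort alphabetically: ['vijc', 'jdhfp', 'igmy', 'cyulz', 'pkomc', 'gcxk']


Compare strings character by character (the first differing letter decides):
  'cyulz' < 'gcxk' since 'c' < 'g' at position 1
  'gcxk' < 'igmy' since 'g' < 'i' at position 1
  'igmy' < 'jdhfp' since 'i' < 'j' at position 1
  'jdhfp' < 'pkomc' since 'j' < 'p' at position 1
  'pkomc' < 'vijc' since 'p' < 'v' at position 1
Chaining these comparisons gives the alphabetical order.
Final answer: ['cyulz', 'gcxk', 'igmy', 'jdhfp', 'pkomc', 'vijc']


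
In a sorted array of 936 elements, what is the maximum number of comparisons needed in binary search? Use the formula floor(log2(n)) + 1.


Binary search halves the search space each step.
Maximum comparisons = floor(log2(936)) + 1
log2(936) = 9.8704
floor(log2(936)) = 9, so 9 + 1 = 10
Final answer: 10


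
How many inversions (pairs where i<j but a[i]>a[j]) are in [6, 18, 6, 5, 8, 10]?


For each element, count the later elements that are smaller than it:
  6 (index 0): smaller elements after it = [5] -> 1
  18 (index 1): smaller elements after it = [6, 5, 8, 10] -> 4
  6 (index 2): smaller elements after it = [5] -> 1
  5 (index 3): smaller elements after it = [] -> 0
  8 (index 4): smaller elements after it = [] -> 0
Total inversions = 1 + 4 + 1 + 0 + 0 = 6
Final answer: 6


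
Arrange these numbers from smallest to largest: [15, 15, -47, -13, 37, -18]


Original list: [15, 15, -47, -13, 37, -18]
Repeatedly take the smallest remaining element:
  Remaining [15, 15, -47, -13, 37, -18] -> smallest is -47
  Remaining [15, 15, -13, 37, -18] -> smallest is -18
  Remaining [15, 15, -13, 37] -> smallest is -13
  Remaining [15, 15, 37] -> smallest is 15
  Remaining [15, 37] -> smallest is 15
  Remaining [37] -> smallest is 37
Collecting the picks in order gives the sorted list.
Final answer: [-47, -18, -13, 15, 15, 37]


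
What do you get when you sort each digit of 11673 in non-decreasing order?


The number 11673 has digits: 1, 1, 6, 7, 3
Sorted: 1, 1, 3, 6, 7
Joining the sorted digits gives the result.
Final answer: 11367


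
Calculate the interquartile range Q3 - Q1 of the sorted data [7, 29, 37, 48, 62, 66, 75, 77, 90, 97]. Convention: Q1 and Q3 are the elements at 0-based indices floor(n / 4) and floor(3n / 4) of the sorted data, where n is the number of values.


The data has n = 10 elements.
Q1 index = floor(10 / 4) = floor(2.5) = 2; Q3 index = floor(3 * 10 / 4) = floor(7.5) = 7
Q1 = element at index 2 = 37
Q3 = element at index 7 = 77
IQR = 77 - 37 = 40
Final answer: 40


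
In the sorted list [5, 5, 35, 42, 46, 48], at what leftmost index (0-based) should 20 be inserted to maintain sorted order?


List is sorted: [5, 5, 35, 42, 46, 48]
We need the leftmost position where 20 can be inserted, i.e. the first index whose element is >= 20 (or the end of the list if none is).
Binary search with low=0, high=6 (0-based indices):
  low=0, high=6, mid=3: a[3]=42 >= 20, so high = 3
  low=0, high=3, mid=1: a[1]=5 < 20, so low = 2
  low=2, high=3, mid=2: a[2]=35 >= 20, so high = 2
Now low = high = 2, so the insertion index is 2.
Final answer: 2


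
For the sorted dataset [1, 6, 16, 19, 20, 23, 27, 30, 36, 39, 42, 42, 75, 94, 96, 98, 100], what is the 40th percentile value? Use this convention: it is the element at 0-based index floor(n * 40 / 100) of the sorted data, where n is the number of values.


The dataset has n = 17 elements.
Index = floor(17 * 40 / 100) = floor(680 / 100) = floor(6.8) = 6
Counting from index 0 in the sorted data, the element at index 6 is 27.
Final answer: 27


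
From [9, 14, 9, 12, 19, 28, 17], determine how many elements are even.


Check each element:
  9 is odd
  14 is even
  9 is odd
  12 is even
  19 is odd
  28 is even
  17 is odd
Evens: [14, 12, 28]
Count of evens = 3
Final answer: 3


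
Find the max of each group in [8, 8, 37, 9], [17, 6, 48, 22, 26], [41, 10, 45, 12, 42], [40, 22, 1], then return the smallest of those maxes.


Find max of each group:
  Group 1: [8, 8, 37, 9] -> max = 37
  Group 2: [17, 6, 48, 22, 26] -> max = 48
  Group 3: [41, 10, 45, 12, 42] -> max = 45
  Group 4: [40, 22, 1] -> max = 40
Maxes: [37, 48, 45, 40]
Minimum of maxes = 37
Final answer: 37


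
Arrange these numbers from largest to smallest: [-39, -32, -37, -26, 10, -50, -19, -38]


Original list: [-39, -32, -37, -26, 10, -50, -19, -38]
Repeatedly take the largest remaining element:
  Remaining [-39, -32, -37, -26, 10, -50, -19, -38] -> largest is 10
  Remaining [-39, -32, -37, -26, -50, -19, -38] -> largest is -19
  Remaining [-39, -32, -37, -26, -50, -38] -> largest is -26
  Remaining [-39, -32, -37, -50, -38] -> largest is -32
  Remaining [-39, -37, -50, -38] -> largest is -37
  Remaining [-39, -50, -38] -> largest is -38
  Remaining [-39, -50] -> largest is -39
  Remaining [-50] -> largest is -50
Collecting the picks in order gives the descending list.
Final answer: [10, -19, -26, -32, -37, -38, -39, -50]


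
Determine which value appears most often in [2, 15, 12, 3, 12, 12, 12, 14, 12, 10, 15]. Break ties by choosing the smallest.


Count the frequency of each value:
  2 appears 1 time(s)
  3 appears 1 time(s)
  10 appears 1 time(s)
  12 appears 5 time(s)
  14 appears 1 time(s)
  15 appears 2 time(s)
Maximum frequency is 5.
Only 12 reaches that frequency, so it is the mode.
Final answer: 12


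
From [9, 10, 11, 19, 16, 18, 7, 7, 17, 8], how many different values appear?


List all unique values:
Distinct values: [7, 8, 9, 10, 11, 16, 17, 18, 19]
Count = 9
Final answer: 9


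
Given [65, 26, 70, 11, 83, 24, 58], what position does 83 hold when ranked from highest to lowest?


Sort descending: [83, 70, 65, 58, 26, 24, 11]
Find 83 in the sorted list.
83 is at position 1.
Final answer: 1


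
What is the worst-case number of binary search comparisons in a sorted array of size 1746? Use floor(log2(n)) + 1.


Binary search halves the search space each step.
Maximum comparisons = floor(log2(1746)) + 1
log2(1746) = 10.7698
floor(log2(1746)) = 10, so 10 + 1 = 11
Final answer: 11


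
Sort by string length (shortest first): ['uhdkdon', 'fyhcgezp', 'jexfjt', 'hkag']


Compute lengths:
  'uhdkdon' has length 7
  'fyhcgezp' has length 8
  'jexfjt' has length 6
  'hkag' has length 4
Lengths in increasing order: 4 < 6 < 7 < 8
Listing the words in that order gives the answer.
Final answer: ['hkag', 'jexfjt', 'uhdkdon', 'fyhcgezp']


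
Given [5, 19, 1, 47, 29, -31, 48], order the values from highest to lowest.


Original list: [5, 19, 1, 47, 29, -31, 48]
Repeatedly take the largest remaining element:
  Remaining [5, 19, 1, 47, 29, -31, 48] -> largest is 48
  Remaining [5, 19, 1, 47, 29, -31] -> largest is 47
  Remaining [5, 19, 1, 29, -31] -> largest is 29
  Remaining [5, 19, 1, -31] -> largest is 19
  Remaining [5, 1, -31] -> largest is 5
  Remaining [1, -31] -> largest is 1
  Remaining [-31] -> largest is -31
Collecting the picks in order gives the descending list.
Final answer: [48, 47, 29, 19, 5, 1, -31]


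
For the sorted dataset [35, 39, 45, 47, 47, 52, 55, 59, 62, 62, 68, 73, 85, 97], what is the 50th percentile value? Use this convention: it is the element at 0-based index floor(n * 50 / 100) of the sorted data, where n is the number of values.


The dataset has n = 14 elements.
Index = floor(14 * 50 / 100) = floor(700 / 100) = floor(7) = 7
Counting from index 0 in the sorted data, the element at index 7 is 59.
Final answer: 59


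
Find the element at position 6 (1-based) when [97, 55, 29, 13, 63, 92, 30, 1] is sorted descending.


Sort descending: [97, 92, 63, 55, 30, 29, 13, 1]
The 6th element (1-indexed) is at index 5.
Value = 29
Final answer: 29


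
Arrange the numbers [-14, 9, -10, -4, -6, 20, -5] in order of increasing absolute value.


Compute absolute values:
  |-14| = 14
  |9| = 9
  |-10| = 10
  |-4| = 4
  |-6| = 6
  |20| = 20
  |-5| = 5
Absolute values in increasing order: 4 < 5 < 6 < 9 < 10 < 14 < 20
Listing the original numbers in that order gives the answer.
Final answer: [-4, -5, -6, 9, -10, -14, 20]


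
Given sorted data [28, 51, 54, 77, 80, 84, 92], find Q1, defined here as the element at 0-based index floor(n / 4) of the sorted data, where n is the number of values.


The list has n = 7 elements.
Q1 index = floor(7 / 4) = floor(1.75) = 1
Counting from index 0 in the sorted data, the element at index 1 is 51.
Final answer: 51


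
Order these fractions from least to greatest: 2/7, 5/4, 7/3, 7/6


Convert to decimal for comparison:
  2/7 = 0.2857
  5/4 = 1.25
  7/3 = 2.3333
  7/6 = 1.1667
Decimals in increasing order: 0.2857 < 1.1667 < 1.25 < 2.3333
Writing each back as its fraction gives the sorted order.
Final answer: 2/7, 7/6, 5/4, 7/3


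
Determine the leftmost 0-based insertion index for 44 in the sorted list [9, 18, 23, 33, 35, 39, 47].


List is sorted: [9, 18, 23, 33, 35, 39, 47]
We need the leftmost position where 44 can be inserted, i.e. the first index whose element is >= 44 (or the end of the list if none is).
Binary search with low=0, high=7 (0-based indices):
  low=0, high=7, mid=3: a[3]=33 < 44, so low = 4
  low=4, high=7, mid=5: a[5]=39 < 44, so low = 6
  low=6, high=7, mid=6: a[6]=47 >= 44, so high = 6
Now low = high = 6, so the insertion index is 6.
Final answer: 6


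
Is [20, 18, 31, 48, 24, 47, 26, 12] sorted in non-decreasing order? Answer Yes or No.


Check consecutive pairs:
  20 <= 18? False
  18 <= 31? True
  31 <= 48? True
  48 <= 24? False
  24 <= 47? True
  47 <= 26? False
  26 <= 12? False
4 consecutive pair(s) are out of order, so the list is not sorted.
Final answer: No


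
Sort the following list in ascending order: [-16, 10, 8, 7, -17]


Original list: [-16, 10, 8, 7, -17]
Repeatedly take the smallest remaining element:
  Remaining [-16, 10, 8, 7, -17] -> smallest is -17
  Remaining [-16, 10, 8, 7] -> smallest is -16
  Remaining [10, 8, 7] -> smallest is 7
  Remaining [10, 8] -> smallest is 8
  Remaining [10] -> smallest is 10
Collecting the picks in order gives the sorted list.
Final answer: [-17, -16, 7, 8, 10]


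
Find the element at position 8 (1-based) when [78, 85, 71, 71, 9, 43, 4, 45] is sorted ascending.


Sort ascending: [4, 9, 43, 45, 71, 71, 78, 85]
The 8th element (1-indexed) is at index 7.
Value = 85
Final answer: 85


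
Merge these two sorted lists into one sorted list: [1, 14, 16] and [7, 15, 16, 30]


List A: [1, 14, 16]
List B: [7, 15, 16, 30]
Repeatedly compare the front elements and take the smaller:
  1 vs 7 -> take 1
  14 vs 7 -> take 7
  14 vs 15 -> take 14
  16 vs 15 -> take 15
  16 vs 16 -> take 16
  A is exhausted; append the rest of B: [16, 30]
Final answer: [1, 7, 14, 15, 16, 16, 30]


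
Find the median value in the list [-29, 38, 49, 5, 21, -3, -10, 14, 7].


First, sort the list: [-29, -10, -3, 5, 7, 14, 21, 38, 49]
The list has 9 elements (odd count).
The middle index is 4 (0-based), and the element there is 7.
Final answer: 7


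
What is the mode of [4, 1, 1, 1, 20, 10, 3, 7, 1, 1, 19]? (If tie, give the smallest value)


Count the frequency of each value:
  1 appears 5 time(s)
  3 appears 1 time(s)
  4 appears 1 time(s)
  7 appears 1 time(s)
  10 appears 1 time(s)
  19 appears 1 time(s)
  20 appears 1 time(s)
Maximum frequency is 5.
Only 1 reaches that frequency, so it is the mode.
Final answer: 1


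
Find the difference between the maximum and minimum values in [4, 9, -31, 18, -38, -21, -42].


Maximum value: 18
Minimum value: -42
Range = 18 - (-42) = 60
Final answer: 60


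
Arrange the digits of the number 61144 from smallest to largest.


The number 61144 has digits: 6, 1, 1, 4, 4
Sorted: 1, 1, 4, 4, 6
Joining the sorted digits gives the result.
Final answer: 11446


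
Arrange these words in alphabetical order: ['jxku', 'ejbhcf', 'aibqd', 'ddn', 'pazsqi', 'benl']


Compare strings character by character (the first differing letter decides):
  'aibqd' < 'benl' since 'a' < 'b' at position 1
  'benl' < 'ddn' since 'b' < 'd' at position 1
  'ddn' < 'ejbhcf' since 'd' < 'e' at position 1
  'ejbhcf' < 'jxku' since 'e' < 'j' at position 1
  'jxku' < 'pazsqi' since 'j' < 'p' at position 1
Chaining these comparisons gives the alphabetical order.
Final answer: ['aibqd', 'benl', 'ddn', 'ejbhcf', 'jxku', 'pazsqi']


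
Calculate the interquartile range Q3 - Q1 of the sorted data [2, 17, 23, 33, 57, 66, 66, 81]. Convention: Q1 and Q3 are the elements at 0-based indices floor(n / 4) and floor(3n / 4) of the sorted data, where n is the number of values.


The data has n = 8 elements.
Q1 index = floor(8 / 4) = floor(2) = 2; Q3 index = floor(3 * 8 / 4) = floor(6) = 6
Q1 = element at index 2 = 23
Q3 = element at index 6 = 66
IQR = 66 - 23 = 43
Final answer: 43


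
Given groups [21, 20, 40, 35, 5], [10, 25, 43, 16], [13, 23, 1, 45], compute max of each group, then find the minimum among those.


Find max of each group:
  Group 1: [21, 20, 40, 35, 5] -> max = 40
  Group 2: [10, 25, 43, 16] -> max = 43
  Group 3: [13, 23, 1, 45] -> max = 45
Maxes: [40, 43, 45]
Minimum of maxes = 40
Final answer: 40


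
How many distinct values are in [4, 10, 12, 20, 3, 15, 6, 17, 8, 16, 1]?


List all unique values:
Distinct values: [1, 3, 4, 6, 8, 10, 12, 15, 16, 17, 20]
Count = 11
Final answer: 11


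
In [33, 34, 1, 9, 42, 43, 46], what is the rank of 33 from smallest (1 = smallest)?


Sort ascending: [1, 9, 33, 34, 42, 43, 46]
Find 33 in the sorted list.
33 is at position 3 (1-indexed).
Final answer: 3


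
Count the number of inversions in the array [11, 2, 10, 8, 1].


For each element, count the later elements that are smaller than it:
  11 (index 0): smaller elements after it = [2, 10, 8, 1] -> 4
  2 (index 1): smaller elements after it = [1] -> 1
  10 (index 2): smaller elements after it = [8, 1] -> 2
  8 (index 3): smaller elements after it = [1] -> 1
Total inversions = 4 + 1 + 2 + 1 = 8
Final answer: 8


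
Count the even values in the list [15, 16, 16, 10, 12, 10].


Check each element:
  15 is odd
  16 is even
  16 is even
  10 is even
  12 is even
  10 is even
Evens: [16, 16, 10, 12, 10]
Count of evens = 5
Final answer: 5


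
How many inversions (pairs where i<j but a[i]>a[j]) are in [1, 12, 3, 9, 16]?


For each element, count the later elements that are smaller than it:
  1 (index 0): smaller elements after it = [] -> 0
  12 (index 1): smaller elements after it = [3, 9] -> 2
  3 (index 2): smaller elements after it = [] -> 0
  9 (index 3): smaller elements after it = [] -> 0
Total inversions = 0 + 2 + 0 + 0 = 2
Final answer: 2


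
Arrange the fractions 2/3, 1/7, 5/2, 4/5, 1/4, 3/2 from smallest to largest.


Convert to decimal for comparison:
  2/3 = 0.6667
  1/7 = 0.1429
  5/2 = 2.5
  4/5 = 0.8
  1/4 = 0.25
  3/2 = 1.5
Decimals in increasing order: 0.1429 < 0.25 < 0.6667 < 0.8 < 1.5 < 2.5
Writing each back as its fraction gives the sorted order.
Final answer: 1/7, 1/4, 2/3, 4/5, 3/2, 5/2


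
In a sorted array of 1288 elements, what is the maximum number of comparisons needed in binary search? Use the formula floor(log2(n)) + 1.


Binary search halves the search space each step.
Maximum comparisons = floor(log2(1288)) + 1
log2(1288) = 10.3309
floor(log2(1288)) = 10, so 10 + 1 = 11
Final answer: 11


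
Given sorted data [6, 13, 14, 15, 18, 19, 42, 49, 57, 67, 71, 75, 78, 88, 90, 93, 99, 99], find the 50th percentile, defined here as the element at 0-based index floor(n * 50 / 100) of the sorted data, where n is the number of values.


The dataset has n = 18 elements.
Index = floor(18 * 50 / 100) = floor(900 / 100) = floor(9) = 9
Counting from index 0 in the sorted data, the element at index 9 is 67.
Final answer: 67


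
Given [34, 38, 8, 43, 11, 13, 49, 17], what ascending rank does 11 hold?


Sort ascending: [8, 11, 13, 17, 34, 38, 43, 49]
Find 11 in the sorted list.
11 is at position 2 (1-indexed).
Final answer: 2


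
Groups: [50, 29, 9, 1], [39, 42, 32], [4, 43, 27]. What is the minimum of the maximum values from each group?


Find max of each group:
  Group 1: [50, 29, 9, 1] -> max = 50
  Group 2: [39, 42, 32] -> max = 42
  Group 3: [4, 43, 27] -> max = 43
Maxes: [50, 42, 43]
Minimum of maxes = 42
Final answer: 42


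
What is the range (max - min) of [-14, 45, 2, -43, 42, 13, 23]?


Maximum value: 45
Minimum value: -43
Range = 45 - (-43) = 88
Final answer: 88


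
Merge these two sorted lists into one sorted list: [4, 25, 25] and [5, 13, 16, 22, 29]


List A: [4, 25, 25]
List B: [5, 13, 16, 22, 29]
Repeatedly compare the front elements and take the smaller:
  4 vs 5 -> take 4
  25 vs 5 -> take 5
  25 vs 13 -> take 13
  25 vs 16 -> take 16
  25 vs 22 -> take 22
  25 vs 29 -> take 25
  25 vs 29 -> take 25
  A is exhausted; append the rest of B: [29]
Final answer: [4, 5, 13, 16, 22, 25, 25, 29]


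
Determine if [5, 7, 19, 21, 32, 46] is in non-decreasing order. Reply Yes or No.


Check consecutive pairs:
  5 <= 7? True
  7 <= 19? True
  19 <= 21? True
  21 <= 32? True
  32 <= 46? True
Every consecutive pair is in order, so the list is non-decreasing.
Final answer: Yes


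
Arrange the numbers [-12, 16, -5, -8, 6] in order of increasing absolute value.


Compute absolute values:
  |-12| = 12
  |16| = 16
  |-5| = 5
  |-8| = 8
  |6| = 6
Absolute values in increasing order: 5 < 6 < 8 < 12 < 16
Listing the original numbers in that order gives the answer.
Final answer: [-5, 6, -8, -12, 16]


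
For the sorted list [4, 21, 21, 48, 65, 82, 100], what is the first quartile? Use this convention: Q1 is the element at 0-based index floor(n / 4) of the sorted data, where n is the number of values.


The list has n = 7 elements.
Q1 index = floor(7 / 4) = floor(1.75) = 1
Counting from index 0 in the sorted data, the element at index 1 is 21.
Final answer: 21


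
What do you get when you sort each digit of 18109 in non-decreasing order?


The number 18109 has digits: 1, 8, 1, 0, 9
Sorted: 0, 1, 1, 8, 9
Joining the sorted digits gives the result.
Final answer: 01189


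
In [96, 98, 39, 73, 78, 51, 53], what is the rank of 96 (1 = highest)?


Sort descending: [98, 96, 78, 73, 53, 51, 39]
Find 96 in the sorted list.
96 is at position 2.
Final answer: 2


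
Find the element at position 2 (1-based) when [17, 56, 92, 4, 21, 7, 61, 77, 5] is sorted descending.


Sort descending: [92, 77, 61, 56, 21, 17, 7, 5, 4]
The 2nd element (1-indexed) is at index 1.
Value = 77
Final answer: 77


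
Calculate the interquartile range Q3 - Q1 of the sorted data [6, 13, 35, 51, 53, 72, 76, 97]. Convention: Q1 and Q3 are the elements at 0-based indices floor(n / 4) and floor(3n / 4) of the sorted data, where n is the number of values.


The data has n = 8 elements.
Q1 index = floor(8 / 4) = floor(2) = 2; Q3 index = floor(3 * 8 / 4) = floor(6) = 6
Q1 = element at index 2 = 35
Q3 = element at index 6 = 76
IQR = 76 - 35 = 41
Final answer: 41


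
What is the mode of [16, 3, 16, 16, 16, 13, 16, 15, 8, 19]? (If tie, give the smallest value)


Count the frequency of each value:
  3 appears 1 time(s)
  8 appears 1 time(s)
  13 appears 1 time(s)
  15 appears 1 time(s)
  16 appears 5 time(s)
  19 appears 1 time(s)
Maximum frequency is 5.
Only 16 reaches that frequency, so it is the mode.
Final answer: 16


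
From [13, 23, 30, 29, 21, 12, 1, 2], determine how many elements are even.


Check each element:
  13 is odd
  23 is odd
  30 is even
  29 is odd
  21 is odd
  12 is even
  1 is odd
  2 is even
Evens: [30, 12, 2]
Count of evens = 3
Final answer: 3


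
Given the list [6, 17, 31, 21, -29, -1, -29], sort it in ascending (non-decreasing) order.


Original list: [6, 17, 31, 21, -29, -1, -29]
Repeatedly take the smallest remaining element:
  Remaining [6, 17, 31, 21, -29, -1, -29] -> smallest is -29
  Remaining [6, 17, 31, 21, -1, -29] -> smallest is -29
  Remaining [6, 17, 31, 21, -1] -> smallest is -1
  Remaining [6, 17, 31, 21] -> smallest is 6
  Remaining [17, 31, 21] -> smallest is 17
  Remaining [31, 21] -> smallest is 21
  Remaining [31] -> smallest is 31
Collecting the picks in order gives the sorted list.
Final answer: [-29, -29, -1, 6, 17, 21, 31]


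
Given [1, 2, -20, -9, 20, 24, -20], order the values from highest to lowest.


Original list: [1, 2, -20, -9, 20, 24, -20]
Repeatedly take the largest remaining element:
  Remaining [1, 2, -20, -9, 20, 24, -20] -> largest is 24
  Remaining [1, 2, -20, -9, 20, -20] -> largest is 20
  Remaining [1, 2, -20, -9, -20] -> largest is 2
  Remaining [1, -20, -9, -20] -> largest is 1
  Remaining [-20, -9, -20] -> largest is -9
  Remaining [-20, -20] -> largest is -20
  Remaining [-20] -> largest is -20
Collecting the picks in order gives the descending list.
Final answer: [24, 20, 2, 1, -9, -20, -20]


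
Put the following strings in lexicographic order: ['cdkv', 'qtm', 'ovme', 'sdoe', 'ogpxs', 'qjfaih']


Compare strings character by character (the first differing letter decides):
  'cdkv' < 'ogpxs' since 'c' < 'o' at position 1
  'ogpxs' < 'ovme' since 'g' < 'v' at position 2
  'ovme' < 'qjfaih' since 'o' < 'q' at position 1
  'qjfaih' < 'qtm' since 'j' < 't' at position 2
  'qtm' < 'sdoe' since 'q' < 's' at position 1
Chaining these comparisons gives the alphabetical order.
Final answer: ['cdkv', 'ogpxs', 'ovme', 'qjfaih', 'qtm', 'sdoe']


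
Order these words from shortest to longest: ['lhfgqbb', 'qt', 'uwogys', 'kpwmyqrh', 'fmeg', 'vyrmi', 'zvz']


Compute lengths:
  'lhfgqbb' has length 7
  'qt' has length 2
  'uwogys' has length 6
  'kpwmyqrh' has length 8
  'fmeg' has length 4
  'vyrmi' has length 5
  'zvz' has length 3
Lengths in increasing order: 2 < 3 < 4 < 5 < 6 < 7 < 8
Listing the words in that order gives the answer.
Final answer: ['qt', 'zvz', 'fmeg', 'vyrmi', 'uwogys', 'lhfgqbb', 'kpwmyqrh']


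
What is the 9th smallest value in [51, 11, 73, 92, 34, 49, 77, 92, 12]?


Sort ascending: [11, 12, 34, 49, 51, 73, 77, 92, 92]
The 9th element (1-indexed) is at index 8.
Value = 92
Final answer: 92


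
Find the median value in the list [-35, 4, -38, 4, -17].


First, sort the list: [-38, -35, -17, 4, 4]
The list has 5 elements (odd count).
The middle index is 2 (0-based), and the element there is -17.
Final answer: -17


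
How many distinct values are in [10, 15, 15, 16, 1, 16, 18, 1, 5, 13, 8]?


List all unique values:
Distinct values: [1, 5, 8, 10, 13, 15, 16, 18]
Count = 8
Final answer: 8


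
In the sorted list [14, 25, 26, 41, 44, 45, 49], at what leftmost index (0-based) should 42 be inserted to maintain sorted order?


List is sorted: [14, 25, 26, 41, 44, 45, 49]
We need the leftmost position where 42 can be inserted, i.e. the first index whose element is >= 42 (or the end of the list if none is).
Binary search with low=0, high=7 (0-based indices):
  low=0, high=7, mid=3: a[3]=41 < 42, so low = 4
  low=4, high=7, mid=5: a[5]=45 >= 42, so high = 5
  low=4, high=5, mid=4: a[4]=44 >= 42, so high = 4
Now low = high = 4, so the insertion index is 4.
Final answer: 4


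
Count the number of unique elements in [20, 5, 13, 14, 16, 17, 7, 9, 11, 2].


List all unique values:
Distinct values: [2, 5, 7, 9, 11, 13, 14, 16, 17, 20]
Count = 10
Final answer: 10


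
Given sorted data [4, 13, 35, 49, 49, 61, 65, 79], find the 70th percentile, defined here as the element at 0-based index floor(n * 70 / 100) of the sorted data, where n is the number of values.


The dataset has n = 8 elements.
Index = floor(8 * 70 / 100) = floor(560 / 100) = floor(5.6) = 5
Counting from index 0 in the sorted data, the element at index 5 is 61.
Final answer: 61


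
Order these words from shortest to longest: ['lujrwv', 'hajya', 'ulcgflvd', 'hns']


Compute lengths:
  'lujrwv' has length 6
  'hajya' has length 5
  'ulcgflvd' has length 8
  'hns' has length 3
Lengths in increasing order: 3 < 5 < 6 < 8
Listing the words in that order gives the answer.
Final answer: ['hns', 'hajya', 'lujrwv', 'ulcgflvd']


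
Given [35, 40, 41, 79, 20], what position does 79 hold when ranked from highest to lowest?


Sort descending: [79, 41, 40, 35, 20]
Find 79 in the sorted list.
79 is at position 1.
Final answer: 1


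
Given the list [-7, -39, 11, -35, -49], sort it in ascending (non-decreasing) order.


Original list: [-7, -39, 11, -35, -49]
Repeatedly take the smallest remaining element:
  Remaining [-7, -39, 11, -35, -49] -> smallest is -49
  Remaining [-7, -39, 11, -35] -> smallest is -39
  Remaining [-7, 11, -35] -> smallest is -35
  Remaining [-7, 11] -> smallest is -7
  Remaining [11] -> smallest is 11
Collecting the picks in order gives the sorted list.
Final answer: [-49, -39, -35, -7, 11]


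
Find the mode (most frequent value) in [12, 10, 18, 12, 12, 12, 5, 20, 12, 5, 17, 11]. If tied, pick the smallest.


Count the frequency of each value:
  5 appears 2 time(s)
  10 appears 1 time(s)
  11 appears 1 time(s)
  12 appears 5 time(s)
  17 appears 1 time(s)
  18 appears 1 time(s)
  20 appears 1 time(s)
Maximum frequency is 5.
Only 12 reaches that frequency, so it is the mode.
Final answer: 12


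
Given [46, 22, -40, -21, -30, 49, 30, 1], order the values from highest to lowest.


Original list: [46, 22, -40, -21, -30, 49, 30, 1]
Repeatedly take the largest remaining element:
  Remaining [46, 22, -40, -21, -30, 49, 30, 1] -> largest is 49
  Remaining [46, 22, -40, -21, -30, 30, 1] -> largest is 46
  Remaining [22, -40, -21, -30, 30, 1] -> largest is 30
  Remaining [22, -40, -21, -30, 1] -> largest is 22
  Remaining [-40, -21, -30, 1] -> largest is 1
  Remaining [-40, -21, -30] -> largest is -21
  Remaining [-40, -30] -> largest is -30
  Remaining [-40] -> largest is -40
Collecting the picks in order gives the descending list.
Final answer: [49, 46, 30, 22, 1, -21, -30, -40]


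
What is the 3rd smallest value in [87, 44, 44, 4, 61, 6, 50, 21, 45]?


Sort ascending: [4, 6, 21, 44, 44, 45, 50, 61, 87]
The 3rd element (1-indexed) is at index 2.
Value = 21
Final answer: 21


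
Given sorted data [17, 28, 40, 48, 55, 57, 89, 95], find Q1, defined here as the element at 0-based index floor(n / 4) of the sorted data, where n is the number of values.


The list has n = 8 elements.
Q1 index = floor(8 / 4) = floor(2) = 2
Counting from index 0 in the sorted data, the element at index 2 is 40.
Final answer: 40


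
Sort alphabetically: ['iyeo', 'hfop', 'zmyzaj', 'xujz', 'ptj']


Compare strings character by character (the first differing letter decides):
  'hfop' < 'iyeo' since 'h' < 'i' at position 1
  'iyeo' < 'ptj' since 'i' < 'p' at position 1
  'ptj' < 'xujz' since 'p' < 'x' at position 1
  'xujz' < 'zmyzaj' since 'x' < 'z' at position 1
Chaining these comparisons gives the alphabetical order.
Final answer: ['hfop', 'iyeo', 'ptj', 'xujz', 'zmyzaj']


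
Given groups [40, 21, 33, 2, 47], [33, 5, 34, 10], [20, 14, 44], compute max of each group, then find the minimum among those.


Find max of each group:
  Group 1: [40, 21, 33, 2, 47] -> max = 47
  Group 2: [33, 5, 34, 10] -> max = 34
  Group 3: [20, 14, 44] -> max = 44
Maxes: [47, 34, 44]
Minimum of maxes = 34
Final answer: 34


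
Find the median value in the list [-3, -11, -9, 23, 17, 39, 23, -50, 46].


First, sort the list: [-50, -11, -9, -3, 17, 23, 23, 39, 46]
The list has 9 elements (odd count).
The middle index is 4 (0-based), and the element there is 17.
Final answer: 17


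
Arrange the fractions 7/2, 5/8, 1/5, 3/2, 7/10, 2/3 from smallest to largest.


Convert to decimal for comparison:
  7/2 = 3.5
  5/8 = 0.625
  1/5 = 0.2
  3/2 = 1.5
  7/10 = 0.7
  2/3 = 0.6667
Decimals in increasing order: 0.2 < 0.625 < 0.6667 < 0.7 < 1.5 < 3.5
Writing each back as its fraction gives the sorted order.
Final answer: 1/5, 5/8, 2/3, 7/10, 3/2, 7/2


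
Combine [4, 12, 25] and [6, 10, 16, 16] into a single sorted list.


List A: [4, 12, 25]
List B: [6, 10, 16, 16]
Repeatedly compare the front elements and take the smaller:
  4 vs 6 -> take 4
  12 vs 6 -> take 6
  12 vs 10 -> take 10
  12 vs 16 -> take 12
  25 vs 16 -> take 16
  25 vs 16 -> take 16
  B is exhausted; append the rest of A: [25]
Final answer: [4, 6, 10, 12, 16, 16, 25]


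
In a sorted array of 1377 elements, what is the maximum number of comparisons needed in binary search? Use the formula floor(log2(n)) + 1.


Binary search halves the search space each step.
Maximum comparisons = floor(log2(1377)) + 1
log2(1377) = 10.4273
floor(log2(1377)) = 10, so 10 + 1 = 11
Final answer: 11


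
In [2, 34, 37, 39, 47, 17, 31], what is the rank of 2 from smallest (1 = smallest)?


Sort ascending: [2, 17, 31, 34, 37, 39, 47]
Find 2 in the sorted list.
2 is at position 1 (1-indexed).
Final answer: 1
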